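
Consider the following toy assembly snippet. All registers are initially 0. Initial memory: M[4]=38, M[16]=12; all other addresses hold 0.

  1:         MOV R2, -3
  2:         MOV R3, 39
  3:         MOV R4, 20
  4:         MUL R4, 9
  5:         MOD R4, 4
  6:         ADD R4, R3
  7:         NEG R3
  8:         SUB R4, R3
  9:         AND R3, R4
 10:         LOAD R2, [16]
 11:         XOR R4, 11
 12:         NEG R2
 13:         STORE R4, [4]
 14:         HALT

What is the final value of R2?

MOV R2, -3 → R2=-3
MOV R3, 39 → R3=39
MOV R4, 20 → R4=20
MUL R4, 9 → R4=20*9=180
MOD R4, 4 → R4=180%4=0
ADD R4, R3 → R4=0+39=39
NEG R3 → R3=-(39)=-39
SUB R4, R3 → R4=39-(-39)=78
AND R3, R4 → R3=(-39)&78=72
LOAD R2, [16] → R2=M[16]=12
XOR R4, 11 → R4=78^11=69
NEG R2 → R2=-(12)=-12
STORE R4, [4] → M[4]=69
halt.

-12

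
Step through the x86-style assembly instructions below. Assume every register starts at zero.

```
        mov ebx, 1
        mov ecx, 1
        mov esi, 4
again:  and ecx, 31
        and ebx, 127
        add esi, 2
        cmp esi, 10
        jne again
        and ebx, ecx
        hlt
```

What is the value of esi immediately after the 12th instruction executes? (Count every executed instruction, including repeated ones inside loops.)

after mov ebx, 1: ebx=1
after mov ecx, 1: ecx=1
after mov esi, 4: esi=4
after and ecx, 31: ecx=1&31=1
after and ebx, 127: ebx=1&127=1
after add esi, 2: esi=4+2=6
cmp esi, 10  (cmp 6,10)
jne again: taken
after and ecx, 31: ecx=1&31=1
after and ebx, 127: ebx=1&127=1
after add esi, 2: esi=6+2=8
cmp esi, 10  (cmp 8,10)
After step 12: esi = 8.

8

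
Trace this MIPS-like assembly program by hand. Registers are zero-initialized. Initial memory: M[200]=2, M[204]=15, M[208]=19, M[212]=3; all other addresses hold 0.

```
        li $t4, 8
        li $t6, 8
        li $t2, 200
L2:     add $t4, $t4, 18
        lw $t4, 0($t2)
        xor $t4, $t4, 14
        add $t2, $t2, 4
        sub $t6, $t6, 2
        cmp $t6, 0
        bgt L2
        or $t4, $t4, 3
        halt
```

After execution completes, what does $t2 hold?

li $t4, 8 → $t4=8
li $t6, 8 → $t6=8
li $t2, 200 → $t2=200
add $t4, $t4, 18 → $t4=8+18=26
lw $t4, 0($t2) → $t4=M[200]=2
xor $t4, $t4, 14 → $t4=2^14=12
add $t2, $t2, 4 → $t2=200+4=204
sub $t6, $t6, 2 → $t6=8-2=6
cmp $t6, 0  (cmp 6,0)
bgt L2: taken
add $t4, $t4, 18 → $t4=12+18=30
lw $t4, 0($t2) → $t4=M[204]=15
xor $t4, $t4, 14 → $t4=15^14=1
add $t2, $t2, 4 → $t2=204+4=208
sub $t6, $t6, 2 → $t6=6-2=4
cmp $t6, 0  (cmp 4,0)
bgt L2: taken
add $t4, $t4, 18 → $t4=1+18=19
lw $t4, 0($t2) → $t4=M[208]=19
xor $t4, $t4, 14 → $t4=19^14=29
add $t2, $t2, 4 → $t2=208+4=212
sub $t6, $t6, 2 → $t6=4-2=2
cmp $t6, 0  (cmp 2,0)
bgt L2: taken
add $t4, $t4, 18 → $t4=29+18=47
lw $t4, 0($t2) → $t4=M[212]=3
xor $t4, $t4, 14 → $t4=3^14=13
add $t2, $t2, 4 → $t2=212+4=216
sub $t6, $t6, 2 → $t6=2-2=0
cmp $t6, 0  (cmp 0,0)
bgt L2: not taken
or $t4, $t4, 3 → $t4=13|3=15
halt.

216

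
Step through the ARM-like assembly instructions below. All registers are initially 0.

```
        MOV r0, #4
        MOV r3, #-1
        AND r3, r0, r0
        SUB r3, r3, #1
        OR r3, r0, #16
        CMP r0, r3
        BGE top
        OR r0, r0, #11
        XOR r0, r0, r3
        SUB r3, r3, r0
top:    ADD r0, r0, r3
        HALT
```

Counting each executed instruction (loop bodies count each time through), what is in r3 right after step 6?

after MOV r0, #4: r0=4
after MOV r3, #-1: r3=-1
after AND r3, r0, r0: r3=4&4=4
after SUB r3, r3, #1: r3=4-1=3
after OR r3, r0, #16: r3=4|16=20
CMP r0, r3  (cmp 4,20)
After step 6: r3 = 20.

20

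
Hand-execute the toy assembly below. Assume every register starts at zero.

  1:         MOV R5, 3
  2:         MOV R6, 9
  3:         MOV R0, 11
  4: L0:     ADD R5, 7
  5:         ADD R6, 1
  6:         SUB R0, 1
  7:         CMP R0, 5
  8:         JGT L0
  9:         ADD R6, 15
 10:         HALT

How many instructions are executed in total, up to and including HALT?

R5=3
R6=9
R0=11
R5=3+7=10
R6=9+1=10
R0=11-1=10
CMP R0, 5  (cmp 10,5)
JGT L0: taken
R5=10+7=17
R6=10+1=11
R0=10-1=9
CMP R0, 5  (cmp 9,5)
JGT L0: taken
R5=17+7=24
R6=11+1=12
R0=9-1=8
CMP R0, 5  (cmp 8,5)
JGT L0: taken
R5=24+7=31
R6=12+1=13
R0=8-1=7
CMP R0, 5  (cmp 7,5)
JGT L0: taken
R5=31+7=38
R6=13+1=14
R0=7-1=6
CMP R0, 5  (cmp 6,5)
JGT L0: taken
R5=38+7=45
R6=14+1=15
R0=6-1=5
CMP R0, 5  (cmp 5,5)
JGT L0: not taken
R6=15+15=30
halt.
Total executed instructions: 35.

35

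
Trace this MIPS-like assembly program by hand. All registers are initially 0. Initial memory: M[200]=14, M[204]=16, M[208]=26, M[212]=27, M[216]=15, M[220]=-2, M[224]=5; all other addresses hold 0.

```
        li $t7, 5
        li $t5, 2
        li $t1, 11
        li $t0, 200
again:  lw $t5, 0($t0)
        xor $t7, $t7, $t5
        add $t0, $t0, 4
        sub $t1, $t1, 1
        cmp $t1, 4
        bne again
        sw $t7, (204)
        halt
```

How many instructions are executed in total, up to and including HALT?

48

$t7=5
$t5=2
$t1=11
$t0=200
$t5=M[200]=14
$t7=5^14=11
$t0=200+4=204
$t1=11-1=10
cmp $t1, 4  (cmp 10,4)
bne again: taken
$t5=M[204]=16
$t7=11^16=27
$t0=204+4=208
$t1=10-1=9
cmp $t1, 4  (cmp 9,4)
bne again: taken
$t5=M[208]=26
$t7=27^26=1
$t0=208+4=212
$t1=9-1=8
cmp $t1, 4  (cmp 8,4)
bne again: taken
$t5=M[212]=27
$t7=1^27=26
$t0=212+4=216
$t1=8-1=7
cmp $t1, 4  (cmp 7,4)
bne again: taken
$t5=M[216]=15
$t7=26^15=21
$t0=216+4=220
$t1=7-1=6
cmp $t1, 4  (cmp 6,4)
bne again: taken
$t5=M[220]=-2
$t7=21^(-2)=-21
$t0=220+4=224
$t1=6-1=5
cmp $t1, 4  (cmp 5,4)
bne again: taken
$t5=M[224]=5
$t7=(-21)^5=-18
$t0=224+4=228
$t1=5-1=4
cmp $t1, 4  (cmp 4,4)
bne again: not taken
sw $t7, (204) → M[204]=-18
halt.
Total executed instructions: 48.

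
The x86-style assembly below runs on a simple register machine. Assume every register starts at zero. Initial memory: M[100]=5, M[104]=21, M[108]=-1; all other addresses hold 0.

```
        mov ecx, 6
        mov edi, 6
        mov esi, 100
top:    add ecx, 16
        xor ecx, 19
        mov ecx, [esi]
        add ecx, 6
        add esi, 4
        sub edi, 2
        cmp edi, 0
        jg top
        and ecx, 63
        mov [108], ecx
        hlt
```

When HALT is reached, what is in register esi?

after mov ecx, 6: ecx=6
after mov edi, 6: edi=6
after mov esi, 100: esi=100
after add ecx, 16: ecx=6+16=22
after xor ecx, 19: ecx=22^19=5
after mov ecx, [esi]: ecx=M[100]=5
after add ecx, 6: ecx=5+6=11
after add esi, 4: esi=100+4=104
after sub edi, 2: edi=6-2=4
cmp edi, 0  (cmp 4,0)
jg top: taken
after add ecx, 16: ecx=11+16=27
after xor ecx, 19: ecx=27^19=8
after mov ecx, [esi]: ecx=M[104]=21
after add ecx, 6: ecx=21+6=27
after add esi, 4: esi=104+4=108
after sub edi, 2: edi=4-2=2
cmp edi, 0  (cmp 2,0)
jg top: taken
after add ecx, 16: ecx=27+16=43
after xor ecx, 19: ecx=43^19=56
after mov ecx, [esi]: ecx=M[108]=-1
after add ecx, 6: ecx=(-1)+6=5
after add esi, 4: esi=108+4=112
after sub edi, 2: edi=2-2=0
cmp edi, 0  (cmp 0,0)
jg top: not taken
after and ecx, 63: ecx=5&63=5
mov [108], ecx → M[108]=5
halt.

112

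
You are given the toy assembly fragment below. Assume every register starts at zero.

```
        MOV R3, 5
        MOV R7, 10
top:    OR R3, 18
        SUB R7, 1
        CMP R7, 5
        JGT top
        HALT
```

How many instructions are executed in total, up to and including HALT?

23

MOV R3, 5 → R3=5
MOV R7, 10 → R7=10
OR R3, 18 → R3=5|18=23
SUB R7, 1 → R7=10-1=9
CMP R7, 5  (cmp 9,5)
JGT top: taken
OR R3, 18 → R3=23|18=23
SUB R7, 1 → R7=9-1=8
CMP R7, 5  (cmp 8,5)
JGT top: taken
OR R3, 18 → R3=23|18=23
SUB R7, 1 → R7=8-1=7
CMP R7, 5  (cmp 7,5)
JGT top: taken
OR R3, 18 → R3=23|18=23
SUB R7, 1 → R7=7-1=6
CMP R7, 5  (cmp 6,5)
JGT top: taken
OR R3, 18 → R3=23|18=23
SUB R7, 1 → R7=6-1=5
CMP R7, 5  (cmp 5,5)
JGT top: not taken
halt.
Total executed instructions: 23.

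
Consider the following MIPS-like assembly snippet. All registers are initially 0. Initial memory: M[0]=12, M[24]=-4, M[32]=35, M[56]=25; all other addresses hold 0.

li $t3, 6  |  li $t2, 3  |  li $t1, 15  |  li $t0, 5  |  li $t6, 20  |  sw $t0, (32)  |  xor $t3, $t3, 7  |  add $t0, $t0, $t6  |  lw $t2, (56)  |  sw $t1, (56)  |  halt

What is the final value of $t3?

1

after li $t3, 6: $t3=6
after li $t2, 3: $t2=3
after li $t1, 15: $t1=15
after li $t0, 5: $t0=5
after li $t6, 20: $t6=20
sw $t0, (32) → M[32]=5
after xor $t3, $t3, 7: $t3=6^7=1
after add $t0, $t0, $t6: $t0=5+20=25
after lw $t2, (56): $t2=M[56]=25
sw $t1, (56) → M[56]=15
halt.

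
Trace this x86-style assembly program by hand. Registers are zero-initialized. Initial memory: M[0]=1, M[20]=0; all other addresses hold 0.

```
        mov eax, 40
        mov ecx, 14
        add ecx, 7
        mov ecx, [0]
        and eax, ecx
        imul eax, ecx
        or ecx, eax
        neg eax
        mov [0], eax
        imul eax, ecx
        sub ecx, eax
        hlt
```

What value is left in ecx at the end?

1

after mov eax, 40: eax=40
after mov ecx, 14: ecx=14
after add ecx, 7: ecx=14+7=21
after mov ecx, [0]: ecx=M[0]=1
after and eax, ecx: eax=40&1=0
after imul eax, ecx: eax=0*1=0
after or ecx, eax: ecx=1|0=1
after neg eax: eax=-(0)=0
mov [0], eax → M[0]=0
after imul eax, ecx: eax=0*1=0
after sub ecx, eax: ecx=1-0=1
halt.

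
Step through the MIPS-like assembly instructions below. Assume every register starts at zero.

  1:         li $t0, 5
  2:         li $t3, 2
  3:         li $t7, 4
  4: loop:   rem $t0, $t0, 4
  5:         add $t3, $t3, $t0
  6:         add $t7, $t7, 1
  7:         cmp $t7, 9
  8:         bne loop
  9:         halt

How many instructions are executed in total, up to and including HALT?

after li $t0, 5: $t0=5
after li $t3, 2: $t3=2
after li $t7, 4: $t7=4
after rem $t0, $t0, 4: $t0=5%4=1
after add $t3, $t3, $t0: $t3=2+1=3
after add $t7, $t7, 1: $t7=4+1=5
cmp $t7, 9  (cmp 5,9)
bne loop: taken
after rem $t0, $t0, 4: $t0=1%4=1
after add $t3, $t3, $t0: $t3=3+1=4
after add $t7, $t7, 1: $t7=5+1=6
cmp $t7, 9  (cmp 6,9)
bne loop: taken
after rem $t0, $t0, 4: $t0=1%4=1
after add $t3, $t3, $t0: $t3=4+1=5
after add $t7, $t7, 1: $t7=6+1=7
cmp $t7, 9  (cmp 7,9)
bne loop: taken
after rem $t0, $t0, 4: $t0=1%4=1
after add $t3, $t3, $t0: $t3=5+1=6
after add $t7, $t7, 1: $t7=7+1=8
cmp $t7, 9  (cmp 8,9)
bne loop: taken
after rem $t0, $t0, 4: $t0=1%4=1
after add $t3, $t3, $t0: $t3=6+1=7
after add $t7, $t7, 1: $t7=8+1=9
cmp $t7, 9  (cmp 9,9)
bne loop: not taken
halt.
Total executed instructions: 29.

29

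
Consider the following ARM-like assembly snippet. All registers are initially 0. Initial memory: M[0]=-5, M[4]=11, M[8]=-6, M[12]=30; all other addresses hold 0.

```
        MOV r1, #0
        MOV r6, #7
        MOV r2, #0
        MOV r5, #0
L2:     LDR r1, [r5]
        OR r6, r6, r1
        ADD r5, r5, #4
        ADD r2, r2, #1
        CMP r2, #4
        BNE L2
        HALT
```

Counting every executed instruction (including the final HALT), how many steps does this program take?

29

after MOV r1, #0: r1=0
after MOV r6, #7: r6=7
after MOV r2, #0: r2=0
after MOV r5, #0: r5=0
after LDR r1, [r5]: r1=M[0]=-5
after OR r6, r6, r1: r6=7|(-5)=-1
after ADD r5, r5, #4: r5=0+4=4
after ADD r2, r2, #1: r2=0+1=1
CMP r2, #4  (cmp 1,4)
BNE L2: taken
after LDR r1, [r5]: r1=M[4]=11
after OR r6, r6, r1: r6=(-1)|11=-1
after ADD r5, r5, #4: r5=4+4=8
after ADD r2, r2, #1: r2=1+1=2
CMP r2, #4  (cmp 2,4)
BNE L2: taken
after LDR r1, [r5]: r1=M[8]=-6
after OR r6, r6, r1: r6=(-1)|(-6)=-1
after ADD r5, r5, #4: r5=8+4=12
after ADD r2, r2, #1: r2=2+1=3
CMP r2, #4  (cmp 3,4)
BNE L2: taken
after LDR r1, [r5]: r1=M[12]=30
after OR r6, r6, r1: r6=(-1)|30=-1
after ADD r5, r5, #4: r5=12+4=16
after ADD r2, r2, #1: r2=3+1=4
CMP r2, #4  (cmp 4,4)
BNE L2: not taken
halt.
Total executed instructions: 29.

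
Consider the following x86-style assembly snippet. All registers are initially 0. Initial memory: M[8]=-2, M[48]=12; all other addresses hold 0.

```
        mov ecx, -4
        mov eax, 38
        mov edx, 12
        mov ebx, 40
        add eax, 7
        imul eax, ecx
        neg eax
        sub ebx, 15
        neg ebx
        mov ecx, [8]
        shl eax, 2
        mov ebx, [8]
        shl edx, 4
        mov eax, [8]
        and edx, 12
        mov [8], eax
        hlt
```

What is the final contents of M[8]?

-2

ecx=-4
eax=38
edx=12
ebx=40
eax=38+7=45
eax=45*(-4)=-180
eax=-(-180)=180
ebx=40-15=25
ebx=-(25)=-25
ecx=M[8]=-2
eax=180<<2=720
ebx=M[8]=-2
edx=12<<4=192
eax=M[8]=-2
edx=192&12=0
mov [8], eax → M[8]=-2
halt.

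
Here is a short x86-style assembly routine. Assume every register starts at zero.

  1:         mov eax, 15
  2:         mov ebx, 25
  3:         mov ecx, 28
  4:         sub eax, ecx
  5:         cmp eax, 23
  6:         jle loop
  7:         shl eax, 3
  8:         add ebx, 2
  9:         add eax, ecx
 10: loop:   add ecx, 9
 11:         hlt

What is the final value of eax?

-13

mov eax, 15 → eax=15
mov ebx, 25 → ebx=25
mov ecx, 28 → ecx=28
sub eax, ecx → eax=15-28=-13
cmp eax, 23  (cmp -13,23)
jle loop: taken
add ecx, 9 → ecx=28+9=37
halt.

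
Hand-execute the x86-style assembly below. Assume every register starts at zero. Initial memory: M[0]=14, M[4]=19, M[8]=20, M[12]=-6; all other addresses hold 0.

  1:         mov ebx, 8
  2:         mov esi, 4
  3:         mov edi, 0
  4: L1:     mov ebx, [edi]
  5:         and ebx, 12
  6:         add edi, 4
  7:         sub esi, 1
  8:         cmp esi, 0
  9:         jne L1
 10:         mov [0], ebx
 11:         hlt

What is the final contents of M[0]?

8

ebx=8
esi=4
edi=0
ebx=M[0]=14
ebx=14&12=12
edi=0+4=4
esi=4-1=3
cmp esi, 0  (cmp 3,0)
jne L1: taken
ebx=M[4]=19
ebx=19&12=0
edi=4+4=8
esi=3-1=2
cmp esi, 0  (cmp 2,0)
jne L1: taken
ebx=M[8]=20
ebx=20&12=4
edi=8+4=12
esi=2-1=1
cmp esi, 0  (cmp 1,0)
jne L1: taken
ebx=M[12]=-6
ebx=(-6)&12=8
edi=12+4=16
esi=1-1=0
cmp esi, 0  (cmp 0,0)
jne L1: not taken
mov [0], ebx → M[0]=8
halt.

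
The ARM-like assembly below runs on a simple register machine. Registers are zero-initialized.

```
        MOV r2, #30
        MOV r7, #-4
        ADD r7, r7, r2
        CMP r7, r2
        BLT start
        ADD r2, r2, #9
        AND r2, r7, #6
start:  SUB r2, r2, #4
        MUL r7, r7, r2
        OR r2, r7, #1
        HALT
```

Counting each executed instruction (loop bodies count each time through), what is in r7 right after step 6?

after MOV r2, #30: r2=30
after MOV r7, #-4: r7=-4
after ADD r7, r7, r2: r7=(-4)+30=26
CMP r7, r2  (cmp 26,30)
BLT start: taken
after SUB r2, r2, #4: r2=30-4=26
After step 6: r7 = 26.

26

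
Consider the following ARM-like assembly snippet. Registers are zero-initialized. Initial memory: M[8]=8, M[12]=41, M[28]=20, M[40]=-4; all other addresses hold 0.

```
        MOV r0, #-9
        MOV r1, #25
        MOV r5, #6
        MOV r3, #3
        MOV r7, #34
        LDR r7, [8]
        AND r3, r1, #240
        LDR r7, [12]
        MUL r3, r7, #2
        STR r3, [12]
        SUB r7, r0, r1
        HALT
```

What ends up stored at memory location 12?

82

after MOV r0, #-9: r0=-9
after MOV r1, #25: r1=25
after MOV r5, #6: r5=6
after MOV r3, #3: r3=3
after MOV r7, #34: r7=34
after LDR r7, [8]: r7=M[8]=8
after AND r3, r1, #240: r3=25&240=16
after LDR r7, [12]: r7=M[12]=41
after MUL r3, r7, #2: r3=41*2=82
STR r3, [12] → M[12]=82
after SUB r7, r0, r1: r7=(-9)-25=-34
halt.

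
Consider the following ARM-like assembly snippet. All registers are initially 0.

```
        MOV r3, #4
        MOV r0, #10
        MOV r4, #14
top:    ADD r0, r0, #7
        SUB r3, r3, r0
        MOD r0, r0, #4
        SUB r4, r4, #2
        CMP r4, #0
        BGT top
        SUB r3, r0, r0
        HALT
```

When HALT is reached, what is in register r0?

MOV r3, #4 → r3=4
MOV r0, #10 → r0=10
MOV r4, #14 → r4=14
ADD r0, r0, #7 → r0=10+7=17
SUB r3, r3, r0 → r3=4-17=-13
MOD r0, r0, #4 → r0=17%4=1
SUB r4, r4, #2 → r4=14-2=12
CMP r4, #0  (cmp 12,0)
BGT top: taken
ADD r0, r0, #7 → r0=1+7=8
SUB r3, r3, r0 → r3=(-13)-8=-21
MOD r0, r0, #4 → r0=8%4=0
SUB r4, r4, #2 → r4=12-2=10
CMP r4, #0  (cmp 10,0)
BGT top: taken
ADD r0, r0, #7 → r0=0+7=7
SUB r3, r3, r0 → r3=(-21)-7=-28
MOD r0, r0, #4 → r0=7%4=3
SUB r4, r4, #2 → r4=10-2=8
CMP r4, #0  (cmp 8,0)
BGT top: taken
ADD r0, r0, #7 → r0=3+7=10
SUB r3, r3, r0 → r3=(-28)-10=-38
MOD r0, r0, #4 → r0=10%4=2
SUB r4, r4, #2 → r4=8-2=6
CMP r4, #0  (cmp 6,0)
BGT top: taken
ADD r0, r0, #7 → r0=2+7=9
SUB r3, r3, r0 → r3=(-38)-9=-47
MOD r0, r0, #4 → r0=9%4=1
SUB r4, r4, #2 → r4=6-2=4
CMP r4, #0  (cmp 4,0)
BGT top: taken
ADD r0, r0, #7 → r0=1+7=8
SUB r3, r3, r0 → r3=(-47)-8=-55
MOD r0, r0, #4 → r0=8%4=0
SUB r4, r4, #2 → r4=4-2=2
CMP r4, #0  (cmp 2,0)
BGT top: taken
ADD r0, r0, #7 → r0=0+7=7
SUB r3, r3, r0 → r3=(-55)-7=-62
MOD r0, r0, #4 → r0=7%4=3
SUB r4, r4, #2 → r4=2-2=0
CMP r4, #0  (cmp 0,0)
BGT top: not taken
SUB r3, r0, r0 → r3=3-3=0
halt.

3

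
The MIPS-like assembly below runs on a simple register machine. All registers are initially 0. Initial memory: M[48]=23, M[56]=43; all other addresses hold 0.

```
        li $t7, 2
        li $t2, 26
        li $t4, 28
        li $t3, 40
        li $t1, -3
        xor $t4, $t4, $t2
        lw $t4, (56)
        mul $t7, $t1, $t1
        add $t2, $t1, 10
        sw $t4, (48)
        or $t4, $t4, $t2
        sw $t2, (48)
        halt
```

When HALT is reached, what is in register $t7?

9

$t7=2
$t2=26
$t4=28
$t3=40
$t1=-3
$t4=28^26=6
$t4=M[56]=43
$t7=(-3)*(-3)=9
$t2=(-3)+10=7
sw $t4, (48) → M[48]=43
$t4=43|7=47
sw $t2, (48) → M[48]=7
halt.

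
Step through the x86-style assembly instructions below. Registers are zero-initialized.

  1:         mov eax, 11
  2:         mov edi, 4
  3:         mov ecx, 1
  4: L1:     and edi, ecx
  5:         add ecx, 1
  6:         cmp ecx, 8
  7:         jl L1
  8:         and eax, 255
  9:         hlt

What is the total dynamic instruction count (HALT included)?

eax=11
edi=4
ecx=1
edi=4&1=0
ecx=1+1=2
cmp ecx, 8  (cmp 2,8)
jl L1: taken
edi=0&2=0
ecx=2+1=3
cmp ecx, 8  (cmp 3,8)
jl L1: taken
edi=0&3=0
ecx=3+1=4
cmp ecx, 8  (cmp 4,8)
jl L1: taken
edi=0&4=0
ecx=4+1=5
cmp ecx, 8  (cmp 5,8)
jl L1: taken
edi=0&5=0
ecx=5+1=6
cmp ecx, 8  (cmp 6,8)
jl L1: taken
edi=0&6=0
ecx=6+1=7
cmp ecx, 8  (cmp 7,8)
jl L1: taken
edi=0&7=0
ecx=7+1=8
cmp ecx, 8  (cmp 8,8)
jl L1: not taken
eax=11&255=11
halt.
Total executed instructions: 33.

33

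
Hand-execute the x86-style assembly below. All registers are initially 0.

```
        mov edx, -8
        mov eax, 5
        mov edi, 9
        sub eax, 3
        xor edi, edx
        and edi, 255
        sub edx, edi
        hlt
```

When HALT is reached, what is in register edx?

after mov edx, -8: edx=-8
after mov eax, 5: eax=5
after mov edi, 9: edi=9
after sub eax, 3: eax=5-3=2
after xor edi, edx: edi=9^(-8)=-15
after and edi, 255: edi=(-15)&255=241
after sub edx, edi: edx=(-8)-241=-249
halt.

-249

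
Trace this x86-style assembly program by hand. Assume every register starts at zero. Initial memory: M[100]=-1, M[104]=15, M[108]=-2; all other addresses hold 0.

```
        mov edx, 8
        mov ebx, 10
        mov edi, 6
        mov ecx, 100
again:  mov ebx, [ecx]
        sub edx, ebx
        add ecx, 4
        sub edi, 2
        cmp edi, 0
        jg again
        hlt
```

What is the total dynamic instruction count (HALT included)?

mov edx, 8 → edx=8
mov ebx, 10 → ebx=10
mov edi, 6 → edi=6
mov ecx, 100 → ecx=100
mov ebx, [ecx] → ebx=M[100]=-1
sub edx, ebx → edx=8-(-1)=9
add ecx, 4 → ecx=100+4=104
sub edi, 2 → edi=6-2=4
cmp edi, 0  (cmp 4,0)
jg again: taken
mov ebx, [ecx] → ebx=M[104]=15
sub edx, ebx → edx=9-15=-6
add ecx, 4 → ecx=104+4=108
sub edi, 2 → edi=4-2=2
cmp edi, 0  (cmp 2,0)
jg again: taken
mov ebx, [ecx] → ebx=M[108]=-2
sub edx, ebx → edx=(-6)-(-2)=-4
add ecx, 4 → ecx=108+4=112
sub edi, 2 → edi=2-2=0
cmp edi, 0  (cmp 0,0)
jg again: not taken
halt.
Total executed instructions: 23.

23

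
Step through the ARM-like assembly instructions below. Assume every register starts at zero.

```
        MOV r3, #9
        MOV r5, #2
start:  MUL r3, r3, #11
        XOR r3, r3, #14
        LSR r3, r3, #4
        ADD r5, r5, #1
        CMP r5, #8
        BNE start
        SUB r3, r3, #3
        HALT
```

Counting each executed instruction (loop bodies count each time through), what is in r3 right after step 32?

0

MOV r3, #9 → r3=9
MOV r5, #2 → r5=2
MUL r3, r3, #11 → r3=9*11=99
XOR r3, r3, #14 → r3=99^14=109
LSR r3, r3, #4 → r3=109>>4=6
ADD r5, r5, #1 → r5=2+1=3
CMP r5, #8  (cmp 3,8)
BNE start: taken
MUL r3, r3, #11 → r3=6*11=66
XOR r3, r3, #14 → r3=66^14=76
LSR r3, r3, #4 → r3=76>>4=4
ADD r5, r5, #1 → r5=3+1=4
CMP r5, #8  (cmp 4,8)
BNE start: taken
MUL r3, r3, #11 → r3=4*11=44
XOR r3, r3, #14 → r3=44^14=34
LSR r3, r3, #4 → r3=34>>4=2
ADD r5, r5, #1 → r5=4+1=5
CMP r5, #8  (cmp 5,8)
BNE start: taken
MUL r3, r3, #11 → r3=2*11=22
XOR r3, r3, #14 → r3=22^14=24
LSR r3, r3, #4 → r3=24>>4=1
ADD r5, r5, #1 → r5=5+1=6
CMP r5, #8  (cmp 6,8)
BNE start: taken
MUL r3, r3, #11 → r3=1*11=11
XOR r3, r3, #14 → r3=11^14=5
LSR r3, r3, #4 → r3=5>>4=0
ADD r5, r5, #1 → r5=6+1=7
CMP r5, #8  (cmp 7,8)
BNE start: taken
After step 32: r3 = 0.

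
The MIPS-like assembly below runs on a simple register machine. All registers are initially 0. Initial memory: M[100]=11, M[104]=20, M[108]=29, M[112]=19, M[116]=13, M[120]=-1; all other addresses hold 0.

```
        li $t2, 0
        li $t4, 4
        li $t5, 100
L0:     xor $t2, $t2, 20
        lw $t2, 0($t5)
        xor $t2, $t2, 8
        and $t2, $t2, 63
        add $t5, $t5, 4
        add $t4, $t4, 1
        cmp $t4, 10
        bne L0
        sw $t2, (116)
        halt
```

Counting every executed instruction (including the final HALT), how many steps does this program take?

53

after li $t2, 0: $t2=0
after li $t4, 4: $t4=4
after li $t5, 100: $t5=100
after xor $t2, $t2, 20: $t2=0^20=20
after lw $t2, 0($t5): $t2=M[100]=11
after xor $t2, $t2, 8: $t2=11^8=3
after and $t2, $t2, 63: $t2=3&63=3
after add $t5, $t5, 4: $t5=100+4=104
after add $t4, $t4, 1: $t4=4+1=5
cmp $t4, 10  (cmp 5,10)
bne L0: taken
after xor $t2, $t2, 20: $t2=3^20=23
after lw $t2, 0($t5): $t2=M[104]=20
after xor $t2, $t2, 8: $t2=20^8=28
after and $t2, $t2, 63: $t2=28&63=28
after add $t5, $t5, 4: $t5=104+4=108
after add $t4, $t4, 1: $t4=5+1=6
cmp $t4, 10  (cmp 6,10)
bne L0: taken
after xor $t2, $t2, 20: $t2=28^20=8
after lw $t2, 0($t5): $t2=M[108]=29
after xor $t2, $t2, 8: $t2=29^8=21
after and $t2, $t2, 63: $t2=21&63=21
after add $t5, $t5, 4: $t5=108+4=112
after add $t4, $t4, 1: $t4=6+1=7
cmp $t4, 10  (cmp 7,10)
bne L0: taken
after xor $t2, $t2, 20: $t2=21^20=1
after lw $t2, 0($t5): $t2=M[112]=19
after xor $t2, $t2, 8: $t2=19^8=27
after and $t2, $t2, 63: $t2=27&63=27
after add $t5, $t5, 4: $t5=112+4=116
after add $t4, $t4, 1: $t4=7+1=8
cmp $t4, 10  (cmp 8,10)
bne L0: taken
after xor $t2, $t2, 20: $t2=27^20=15
after lw $t2, 0($t5): $t2=M[116]=13
after xor $t2, $t2, 8: $t2=13^8=5
after and $t2, $t2, 63: $t2=5&63=5
after add $t5, $t5, 4: $t5=116+4=120
after add $t4, $t4, 1: $t4=8+1=9
cmp $t4, 10  (cmp 9,10)
bne L0: taken
after xor $t2, $t2, 20: $t2=5^20=17
after lw $t2, 0($t5): $t2=M[120]=-1
after xor $t2, $t2, 8: $t2=(-1)^8=-9
after and $t2, $t2, 63: $t2=(-9)&63=55
after add $t5, $t5, 4: $t5=120+4=124
after add $t4, $t4, 1: $t4=9+1=10
cmp $t4, 10  (cmp 10,10)
bne L0: not taken
sw $t2, (116) → M[116]=55
halt.
Total executed instructions: 53.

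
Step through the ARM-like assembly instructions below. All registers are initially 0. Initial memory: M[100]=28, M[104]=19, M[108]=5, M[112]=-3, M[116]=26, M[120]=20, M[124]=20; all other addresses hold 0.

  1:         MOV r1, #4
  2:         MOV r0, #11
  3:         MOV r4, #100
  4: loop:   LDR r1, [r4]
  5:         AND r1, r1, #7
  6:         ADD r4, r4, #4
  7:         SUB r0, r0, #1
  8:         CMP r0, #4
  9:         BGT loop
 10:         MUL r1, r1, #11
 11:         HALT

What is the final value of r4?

MOV r1, #4 → r1=4
MOV r0, #11 → r0=11
MOV r4, #100 → r4=100
LDR r1, [r4] → r1=M[100]=28
AND r1, r1, #7 → r1=28&7=4
ADD r4, r4, #4 → r4=100+4=104
SUB r0, r0, #1 → r0=11-1=10
CMP r0, #4  (cmp 10,4)
BGT loop: taken
LDR r1, [r4] → r1=M[104]=19
AND r1, r1, #7 → r1=19&7=3
ADD r4, r4, #4 → r4=104+4=108
SUB r0, r0, #1 → r0=10-1=9
CMP r0, #4  (cmp 9,4)
BGT loop: taken
LDR r1, [r4] → r1=M[108]=5
AND r1, r1, #7 → r1=5&7=5
ADD r4, r4, #4 → r4=108+4=112
SUB r0, r0, #1 → r0=9-1=8
CMP r0, #4  (cmp 8,4)
BGT loop: taken
LDR r1, [r4] → r1=M[112]=-3
AND r1, r1, #7 → r1=(-3)&7=5
ADD r4, r4, #4 → r4=112+4=116
SUB r0, r0, #1 → r0=8-1=7
CMP r0, #4  (cmp 7,4)
BGT loop: taken
LDR r1, [r4] → r1=M[116]=26
AND r1, r1, #7 → r1=26&7=2
ADD r4, r4, #4 → r4=116+4=120
SUB r0, r0, #1 → r0=7-1=6
CMP r0, #4  (cmp 6,4)
BGT loop: taken
LDR r1, [r4] → r1=M[120]=20
AND r1, r1, #7 → r1=20&7=4
ADD r4, r4, #4 → r4=120+4=124
SUB r0, r0, #1 → r0=6-1=5
CMP r0, #4  (cmp 5,4)
BGT loop: taken
LDR r1, [r4] → r1=M[124]=20
AND r1, r1, #7 → r1=20&7=4
ADD r4, r4, #4 → r4=124+4=128
SUB r0, r0, #1 → r0=5-1=4
CMP r0, #4  (cmp 4,4)
BGT loop: not taken
MUL r1, r1, #11 → r1=4*11=44
halt.

128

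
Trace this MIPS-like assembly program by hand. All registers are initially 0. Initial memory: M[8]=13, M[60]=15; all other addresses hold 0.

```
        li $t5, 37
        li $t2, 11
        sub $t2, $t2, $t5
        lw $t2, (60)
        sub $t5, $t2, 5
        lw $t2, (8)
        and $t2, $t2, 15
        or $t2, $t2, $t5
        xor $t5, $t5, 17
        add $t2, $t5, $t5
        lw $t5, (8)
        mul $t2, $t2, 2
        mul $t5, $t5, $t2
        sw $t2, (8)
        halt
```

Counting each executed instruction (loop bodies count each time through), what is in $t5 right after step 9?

$t5=37
$t2=11
$t2=11-37=-26
$t2=M[60]=15
$t5=15-5=10
$t2=M[8]=13
$t2=13&15=13
$t2=13|10=15
$t5=10^17=27
After step 9: $t5 = 27.

27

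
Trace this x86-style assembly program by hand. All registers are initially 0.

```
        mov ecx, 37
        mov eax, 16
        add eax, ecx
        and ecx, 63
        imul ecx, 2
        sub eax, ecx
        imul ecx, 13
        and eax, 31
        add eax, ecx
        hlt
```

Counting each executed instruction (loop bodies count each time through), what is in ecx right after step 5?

ecx=37
eax=16
eax=16+37=53
ecx=37&63=37
ecx=37*2=74
After step 5: ecx = 74.

74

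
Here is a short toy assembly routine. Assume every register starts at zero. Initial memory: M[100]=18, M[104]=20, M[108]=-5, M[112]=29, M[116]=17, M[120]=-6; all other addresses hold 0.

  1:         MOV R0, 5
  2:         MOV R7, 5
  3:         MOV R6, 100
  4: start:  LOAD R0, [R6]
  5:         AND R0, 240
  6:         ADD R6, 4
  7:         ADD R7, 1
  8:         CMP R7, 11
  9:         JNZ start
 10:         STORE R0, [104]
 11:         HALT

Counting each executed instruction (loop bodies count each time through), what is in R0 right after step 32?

16

after MOV R0, 5: R0=5
after MOV R7, 5: R7=5
after MOV R6, 100: R6=100
after LOAD R0, [R6]: R0=M[100]=18
after AND R0, 240: R0=18&240=16
after ADD R6, 4: R6=100+4=104
after ADD R7, 1: R7=5+1=6
CMP R7, 11  (cmp 6,11)
JNZ start: taken
after LOAD R0, [R6]: R0=M[104]=20
after AND R0, 240: R0=20&240=16
after ADD R6, 4: R6=104+4=108
after ADD R7, 1: R7=6+1=7
CMP R7, 11  (cmp 7,11)
JNZ start: taken
after LOAD R0, [R6]: R0=M[108]=-5
after AND R0, 240: R0=(-5)&240=240
after ADD R6, 4: R6=108+4=112
after ADD R7, 1: R7=7+1=8
CMP R7, 11  (cmp 8,11)
JNZ start: taken
after LOAD R0, [R6]: R0=M[112]=29
after AND R0, 240: R0=29&240=16
after ADD R6, 4: R6=112+4=116
after ADD R7, 1: R7=8+1=9
CMP R7, 11  (cmp 9,11)
JNZ start: taken
after LOAD R0, [R6]: R0=M[116]=17
after AND R0, 240: R0=17&240=16
after ADD R6, 4: R6=116+4=120
after ADD R7, 1: R7=9+1=10
CMP R7, 11  (cmp 10,11)
After step 32: R0 = 16.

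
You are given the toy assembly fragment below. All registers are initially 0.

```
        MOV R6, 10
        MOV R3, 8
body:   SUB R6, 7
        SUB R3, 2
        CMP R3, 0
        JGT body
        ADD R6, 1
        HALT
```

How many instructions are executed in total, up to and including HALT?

20

R6=10
R3=8
R6=10-7=3
R3=8-2=6
CMP R3, 0  (cmp 6,0)
JGT body: taken
R6=3-7=-4
R3=6-2=4
CMP R3, 0  (cmp 4,0)
JGT body: taken
R6=(-4)-7=-11
R3=4-2=2
CMP R3, 0  (cmp 2,0)
JGT body: taken
R6=(-11)-7=-18
R3=2-2=0
CMP R3, 0  (cmp 0,0)
JGT body: not taken
R6=(-18)+1=-17
halt.
Total executed instructions: 20.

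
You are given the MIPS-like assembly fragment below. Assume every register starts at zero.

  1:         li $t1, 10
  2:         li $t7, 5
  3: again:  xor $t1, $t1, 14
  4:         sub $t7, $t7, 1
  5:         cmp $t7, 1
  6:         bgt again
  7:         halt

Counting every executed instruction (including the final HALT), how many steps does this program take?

19

after li $t1, 10: $t1=10
after li $t7, 5: $t7=5
after xor $t1, $t1, 14: $t1=10^14=4
after sub $t7, $t7, 1: $t7=5-1=4
cmp $t7, 1  (cmp 4,1)
bgt again: taken
after xor $t1, $t1, 14: $t1=4^14=10
after sub $t7, $t7, 1: $t7=4-1=3
cmp $t7, 1  (cmp 3,1)
bgt again: taken
after xor $t1, $t1, 14: $t1=10^14=4
after sub $t7, $t7, 1: $t7=3-1=2
cmp $t7, 1  (cmp 2,1)
bgt again: taken
after xor $t1, $t1, 14: $t1=4^14=10
after sub $t7, $t7, 1: $t7=2-1=1
cmp $t7, 1  (cmp 1,1)
bgt again: not taken
halt.
Total executed instructions: 19.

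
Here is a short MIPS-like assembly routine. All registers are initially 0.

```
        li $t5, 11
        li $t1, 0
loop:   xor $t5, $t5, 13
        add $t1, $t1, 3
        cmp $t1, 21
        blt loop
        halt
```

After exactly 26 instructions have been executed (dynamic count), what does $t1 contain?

18

li $t5, 11 → $t5=11
li $t1, 0 → $t1=0
xor $t5, $t5, 13 → $t5=11^13=6
add $t1, $t1, 3 → $t1=0+3=3
cmp $t1, 21  (cmp 3,21)
blt loop: taken
xor $t5, $t5, 13 → $t5=6^13=11
add $t1, $t1, 3 → $t1=3+3=6
cmp $t1, 21  (cmp 6,21)
blt loop: taken
xor $t5, $t5, 13 → $t5=11^13=6
add $t1, $t1, 3 → $t1=6+3=9
cmp $t1, 21  (cmp 9,21)
blt loop: taken
xor $t5, $t5, 13 → $t5=6^13=11
add $t1, $t1, 3 → $t1=9+3=12
cmp $t1, 21  (cmp 12,21)
blt loop: taken
xor $t5, $t5, 13 → $t5=11^13=6
add $t1, $t1, 3 → $t1=12+3=15
cmp $t1, 21  (cmp 15,21)
blt loop: taken
xor $t5, $t5, 13 → $t5=6^13=11
add $t1, $t1, 3 → $t1=15+3=18
cmp $t1, 21  (cmp 18,21)
blt loop: taken
After step 26: $t1 = 18.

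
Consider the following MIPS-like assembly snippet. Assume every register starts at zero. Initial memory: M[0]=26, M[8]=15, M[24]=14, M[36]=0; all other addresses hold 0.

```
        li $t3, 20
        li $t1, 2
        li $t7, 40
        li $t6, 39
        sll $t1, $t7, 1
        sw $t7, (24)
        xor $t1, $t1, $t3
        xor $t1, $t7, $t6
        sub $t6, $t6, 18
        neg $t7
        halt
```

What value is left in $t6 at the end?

li $t3, 20 → $t3=20
li $t1, 2 → $t1=2
li $t7, 40 → $t7=40
li $t6, 39 → $t6=39
sll $t1, $t7, 1 → $t1=40<<1=80
sw $t7, (24) → M[24]=40
xor $t1, $t1, $t3 → $t1=80^20=68
xor $t1, $t7, $t6 → $t1=40^39=15
sub $t6, $t6, 18 → $t6=39-18=21
neg $t7 → $t7=-(40)=-40
halt.

21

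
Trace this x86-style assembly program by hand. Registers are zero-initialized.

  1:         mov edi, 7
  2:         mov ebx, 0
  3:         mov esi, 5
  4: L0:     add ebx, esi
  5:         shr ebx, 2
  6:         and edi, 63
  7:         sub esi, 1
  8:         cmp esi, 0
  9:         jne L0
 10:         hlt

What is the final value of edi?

after mov edi, 7: edi=7
after mov ebx, 0: ebx=0
after mov esi, 5: esi=5
after add ebx, esi: ebx=0+5=5
after shr ebx, 2: ebx=5>>2=1
after and edi, 63: edi=7&63=7
after sub esi, 1: esi=5-1=4
cmp esi, 0  (cmp 4,0)
jne L0: taken
after add ebx, esi: ebx=1+4=5
after shr ebx, 2: ebx=5>>2=1
after and edi, 63: edi=7&63=7
after sub esi, 1: esi=4-1=3
cmp esi, 0  (cmp 3,0)
jne L0: taken
after add ebx, esi: ebx=1+3=4
after shr ebx, 2: ebx=4>>2=1
after and edi, 63: edi=7&63=7
after sub esi, 1: esi=3-1=2
cmp esi, 0  (cmp 2,0)
jne L0: taken
after add ebx, esi: ebx=1+2=3
after shr ebx, 2: ebx=3>>2=0
after and edi, 63: edi=7&63=7
after sub esi, 1: esi=2-1=1
cmp esi, 0  (cmp 1,0)
jne L0: taken
after add ebx, esi: ebx=0+1=1
after shr ebx, 2: ebx=1>>2=0
after and edi, 63: edi=7&63=7
after sub esi, 1: esi=1-1=0
cmp esi, 0  (cmp 0,0)
jne L0: not taken
halt.

7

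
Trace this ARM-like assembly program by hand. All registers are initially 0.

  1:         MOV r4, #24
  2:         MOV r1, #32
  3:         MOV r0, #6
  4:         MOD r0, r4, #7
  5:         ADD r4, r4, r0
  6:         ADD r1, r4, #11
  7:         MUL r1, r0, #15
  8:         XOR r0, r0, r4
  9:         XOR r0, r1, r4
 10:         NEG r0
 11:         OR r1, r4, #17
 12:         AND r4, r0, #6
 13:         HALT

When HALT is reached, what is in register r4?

2

after MOV r4, #24: r4=24
after MOV r1, #32: r1=32
after MOV r0, #6: r0=6
after MOD r0, r4, #7: r0=24%7=3
after ADD r4, r4, r0: r4=24+3=27
after ADD r1, r4, #11: r1=27+11=38
after MUL r1, r0, #15: r1=3*15=45
after XOR r0, r0, r4: r0=3^27=24
after XOR r0, r1, r4: r0=45^27=54
after NEG r0: r0=-(54)=-54
after OR r1, r4, #17: r1=27|17=27
after AND r4, r0, #6: r4=(-54)&6=2
halt.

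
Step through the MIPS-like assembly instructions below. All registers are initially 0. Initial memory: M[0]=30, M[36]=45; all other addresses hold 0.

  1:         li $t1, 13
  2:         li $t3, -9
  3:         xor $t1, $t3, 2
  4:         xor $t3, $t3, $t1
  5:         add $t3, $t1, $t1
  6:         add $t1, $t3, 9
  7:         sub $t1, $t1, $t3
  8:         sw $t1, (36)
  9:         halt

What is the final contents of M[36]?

li $t1, 13 → $t1=13
li $t3, -9 → $t3=-9
xor $t1, $t3, 2 → $t1=(-9)^2=-11
xor $t3, $t3, $t1 → $t3=(-9)^(-11)=2
add $t3, $t1, $t1 → $t3=(-11)+(-11)=-22
add $t1, $t3, 9 → $t1=(-22)+9=-13
sub $t1, $t1, $t3 → $t1=(-13)-(-22)=9
sw $t1, (36) → M[36]=9
halt.

9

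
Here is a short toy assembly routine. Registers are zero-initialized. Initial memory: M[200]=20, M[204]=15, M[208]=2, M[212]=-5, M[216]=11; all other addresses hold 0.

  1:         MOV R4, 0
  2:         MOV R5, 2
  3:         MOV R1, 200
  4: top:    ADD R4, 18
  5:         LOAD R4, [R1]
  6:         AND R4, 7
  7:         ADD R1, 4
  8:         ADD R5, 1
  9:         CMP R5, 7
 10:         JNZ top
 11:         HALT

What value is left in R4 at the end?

R4=0
R5=2
R1=200
R4=0+18=18
R4=M[200]=20
R4=20&7=4
R1=200+4=204
R5=2+1=3
CMP R5, 7  (cmp 3,7)
JNZ top: taken
R4=4+18=22
R4=M[204]=15
R4=15&7=7
R1=204+4=208
R5=3+1=4
CMP R5, 7  (cmp 4,7)
JNZ top: taken
R4=7+18=25
R4=M[208]=2
R4=2&7=2
R1=208+4=212
R5=4+1=5
CMP R5, 7  (cmp 5,7)
JNZ top: taken
R4=2+18=20
R4=M[212]=-5
R4=(-5)&7=3
R1=212+4=216
R5=5+1=6
CMP R5, 7  (cmp 6,7)
JNZ top: taken
R4=3+18=21
R4=M[216]=11
R4=11&7=3
R1=216+4=220
R5=6+1=7
CMP R5, 7  (cmp 7,7)
JNZ top: not taken
halt.

3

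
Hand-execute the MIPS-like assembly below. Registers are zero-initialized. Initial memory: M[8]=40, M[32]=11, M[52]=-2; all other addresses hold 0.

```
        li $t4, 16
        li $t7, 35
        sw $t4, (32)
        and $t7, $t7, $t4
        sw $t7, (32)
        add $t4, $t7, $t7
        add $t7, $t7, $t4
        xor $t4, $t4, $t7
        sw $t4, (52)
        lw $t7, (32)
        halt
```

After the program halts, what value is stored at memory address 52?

0

$t4=16
$t7=35
sw $t4, (32) → M[32]=16
$t7=35&16=0
sw $t7, (32) → M[32]=0
$t4=0+0=0
$t7=0+0=0
$t4=0^0=0
sw $t4, (52) → M[52]=0
$t7=M[32]=0
halt.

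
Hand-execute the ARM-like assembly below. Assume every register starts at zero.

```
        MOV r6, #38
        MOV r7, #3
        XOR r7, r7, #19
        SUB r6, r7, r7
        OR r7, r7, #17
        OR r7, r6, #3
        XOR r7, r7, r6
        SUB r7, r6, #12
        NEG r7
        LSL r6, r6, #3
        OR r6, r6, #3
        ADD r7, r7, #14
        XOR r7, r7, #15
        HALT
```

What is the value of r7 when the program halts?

r6=38
r7=3
r7=3^19=16
r6=16-16=0
r7=16|17=17
r7=0|3=3
r7=3^0=3
r7=0-12=-12
r7=-(-12)=12
r6=0<<3=0
r6=0|3=3
r7=12+14=26
r7=26^15=21
halt.

21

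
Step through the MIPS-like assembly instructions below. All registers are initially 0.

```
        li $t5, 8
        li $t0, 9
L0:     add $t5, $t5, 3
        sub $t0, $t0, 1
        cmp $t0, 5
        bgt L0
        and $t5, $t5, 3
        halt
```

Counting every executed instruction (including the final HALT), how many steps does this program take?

20

after li $t5, 8: $t5=8
after li $t0, 9: $t0=9
after add $t5, $t5, 3: $t5=8+3=11
after sub $t0, $t0, 1: $t0=9-1=8
cmp $t0, 5  (cmp 8,5)
bgt L0: taken
after add $t5, $t5, 3: $t5=11+3=14
after sub $t0, $t0, 1: $t0=8-1=7
cmp $t0, 5  (cmp 7,5)
bgt L0: taken
after add $t5, $t5, 3: $t5=14+3=17
after sub $t0, $t0, 1: $t0=7-1=6
cmp $t0, 5  (cmp 6,5)
bgt L0: taken
after add $t5, $t5, 3: $t5=17+3=20
after sub $t0, $t0, 1: $t0=6-1=5
cmp $t0, 5  (cmp 5,5)
bgt L0: not taken
after and $t5, $t5, 3: $t5=20&3=0
halt.
Total executed instructions: 20.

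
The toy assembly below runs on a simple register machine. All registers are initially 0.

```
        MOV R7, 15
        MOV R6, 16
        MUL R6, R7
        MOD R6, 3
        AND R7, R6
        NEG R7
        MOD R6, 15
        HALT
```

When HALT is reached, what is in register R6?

MOV R7, 15 → R7=15
MOV R6, 16 → R6=16
MUL R6, R7 → R6=16*15=240
MOD R6, 3 → R6=240%3=0
AND R7, R6 → R7=15&0=0
NEG R7 → R7=-(0)=0
MOD R6, 15 → R6=0%15=0
halt.

0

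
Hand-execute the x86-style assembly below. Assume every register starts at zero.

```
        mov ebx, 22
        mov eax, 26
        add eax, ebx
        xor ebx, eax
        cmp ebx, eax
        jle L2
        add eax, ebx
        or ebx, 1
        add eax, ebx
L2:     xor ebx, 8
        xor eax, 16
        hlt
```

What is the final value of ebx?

after mov ebx, 22: ebx=22
after mov eax, 26: eax=26
after add eax, ebx: eax=26+22=48
after xor ebx, eax: ebx=22^48=38
cmp ebx, eax  (cmp 38,48)
jle L2: taken
after xor ebx, 8: ebx=38^8=46
after xor eax, 16: eax=48^16=32
halt.

46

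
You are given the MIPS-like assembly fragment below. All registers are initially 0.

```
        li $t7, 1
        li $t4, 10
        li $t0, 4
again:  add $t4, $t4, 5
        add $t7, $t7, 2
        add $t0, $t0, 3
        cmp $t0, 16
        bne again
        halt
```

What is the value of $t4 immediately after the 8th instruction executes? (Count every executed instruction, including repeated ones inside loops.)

after li $t7, 1: $t7=1
after li $t4, 10: $t4=10
after li $t0, 4: $t0=4
after add $t4, $t4, 5: $t4=10+5=15
after add $t7, $t7, 2: $t7=1+2=3
after add $t0, $t0, 3: $t0=4+3=7
cmp $t0, 16  (cmp 7,16)
bne again: taken
After step 8: $t4 = 15.

15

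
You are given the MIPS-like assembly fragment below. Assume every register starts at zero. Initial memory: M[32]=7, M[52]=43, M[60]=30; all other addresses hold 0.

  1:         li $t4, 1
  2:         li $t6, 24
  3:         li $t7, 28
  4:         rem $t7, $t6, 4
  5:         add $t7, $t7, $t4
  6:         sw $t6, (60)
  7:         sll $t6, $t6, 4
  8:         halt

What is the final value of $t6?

li $t4, 1 → $t4=1
li $t6, 24 → $t6=24
li $t7, 28 → $t7=28
rem $t7, $t6, 4 → $t7=24%4=0
add $t7, $t7, $t4 → $t7=0+1=1
sw $t6, (60) → M[60]=24
sll $t6, $t6, 4 → $t6=24<<4=384
halt.

384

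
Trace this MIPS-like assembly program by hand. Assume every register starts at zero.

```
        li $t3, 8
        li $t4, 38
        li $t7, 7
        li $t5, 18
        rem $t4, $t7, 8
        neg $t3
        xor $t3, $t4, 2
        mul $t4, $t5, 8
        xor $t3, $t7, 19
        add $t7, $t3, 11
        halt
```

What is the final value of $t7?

after li $t3, 8: $t3=8
after li $t4, 38: $t4=38
after li $t7, 7: $t7=7
after li $t5, 18: $t5=18
after rem $t4, $t7, 8: $t4=7%8=7
after neg $t3: $t3=-(8)=-8
after xor $t3, $t4, 2: $t3=7^2=5
after mul $t4, $t5, 8: $t4=18*8=144
after xor $t3, $t7, 19: $t3=7^19=20
after add $t7, $t3, 11: $t7=20+11=31
halt.

31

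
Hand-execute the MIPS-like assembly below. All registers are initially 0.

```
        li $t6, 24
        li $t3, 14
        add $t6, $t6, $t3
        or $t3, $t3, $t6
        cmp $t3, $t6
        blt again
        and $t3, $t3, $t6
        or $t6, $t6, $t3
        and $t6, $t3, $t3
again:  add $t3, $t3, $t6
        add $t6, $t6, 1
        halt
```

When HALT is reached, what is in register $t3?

76

$t6=24
$t3=14
$t6=24+14=38
$t3=14|38=46
cmp $t3, $t6  (cmp 46,38)
blt again: not taken
$t3=46&38=38
$t6=38|38=38
$t6=38&38=38
$t3=38+38=76
$t6=38+1=39
halt.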